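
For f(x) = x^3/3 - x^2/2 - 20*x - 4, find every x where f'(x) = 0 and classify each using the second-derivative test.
f'(x) = x^2 - x - 20

Solve f'(x) = 0:
  Factor: x^2 - x - 20 = (x - 5)*(x + 4) = 0.
  ⇒ x = -4, 5

f''(x) = 2*x - 1
Second-derivative test at each critical point:
  f''(-4) = -9 < 0 → local maximum
  f''(5) = 9 > 0 → local minimum

Critical points: x = -4 (local maximum); x = 5 (local minimum)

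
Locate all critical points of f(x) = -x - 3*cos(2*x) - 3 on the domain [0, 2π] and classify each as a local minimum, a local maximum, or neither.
f'(x) = 6*sin(2*x) - 1

Solve f'(x) = 0 on [0, 2π]:
  f'(x) = 0 ⇔ sin(2*x) = 1/6, i.e. 2*x = arcsin(1/6) + 2nπ or 2*x = π − arcsin(1/6) + 2nπ; keep the solutions lying in [0, 2π].
  ⇒ x = asin(1/6)/2 ≈ 0.0837, -asin(1/6)/2 + pi/2 ≈ 1.4871, asin(1/6)/2 + pi ≈ 3.2253, -asin(1/6)/2 + 3*pi/2 ≈ 4.6287

f''(x) = 12*cos(2*x)
Second-derivative test at each critical point:
  f''(0.0837) = 11.8322 > 0 → local minimum
  f''(1.4871) = -11.8322 < 0 → local maximum
  f''(3.2253) = 11.8322 > 0 → local minimum
  f''(4.6287) = -11.8322 < 0 → local maximum

Critical points: x = asin(1/6)/2 ≈ 0.0837 (local minimum); x = -asin(1/6)/2 + pi/2 ≈ 1.4871 (local maximum); x = asin(1/6)/2 + pi ≈ 3.2253 (local minimum); x = -asin(1/6)/2 + 3*pi/2 ≈ 4.6287 (local maximum)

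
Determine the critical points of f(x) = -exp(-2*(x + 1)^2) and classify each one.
f'(x) = 4*(x + 1)*exp(-2*(x + 1)^2)

Solve f'(x) = 0:
  f'(x) = (4*x + 4)·exp(-2*(x + 1)^2) and exp(-2*(x + 1)^2) > 0 for every x, so f'(x) = 0 ⇔ 4*x + 4 = 0.
  Factor: 4*x + 4 = 4*(x + 1) = 0.
  ⇒ x = -1

f''(x) = 4*(1 - 4*(x + 1)^2)*exp(-2*(x + 1)^2)
Second-derivative test at each critical point:
  f''(-1) = 4 > 0 → local minimum

Critical points: x = -1 (local minimum)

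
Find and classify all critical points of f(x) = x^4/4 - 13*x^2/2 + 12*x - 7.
f'(x) = x^3 - 13*x + 12

Solve f'(x) = 0:
  Factor: x^3 - 13*x + 12 = (x - 3)*(x - 1)*(x + 4) = 0.
  ⇒ x = -4, 1, 3

f''(x) = 3*x^2 - 13
Second-derivative test at each critical point:
  f''(-4) = 35 > 0 → local minimum
  f''(1) = -10 < 0 → local maximum
  f''(3) = 14 > 0 → local minimum

Critical points: x = -4 (local minimum); x = 1 (local maximum); x = 3 (local minimum)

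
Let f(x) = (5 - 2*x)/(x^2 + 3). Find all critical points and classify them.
f'(x) = 2*(x^2 - 5*x - 3)/(x^4 + 6*x^2 + 9)

Solve f'(x) = 0:
  f'(x) = 2*(x^2 - 5*x - 3)/(x^2 + 3)^2; the denominator is positive wherever f is defined, so f'(x) = 0 ⇔ 2*x^2 - 10*x - 6 = 0.
  Factor: 2*x^2 - 10*x - 6 = 2*(x^2 - 5*x - 3); x^2 - 5*x - 3 = 0 has no rational roots; quadratic formula: x = (5 ± √37)/2.
  ⇒ x = 5/2 - sqrt(37)/2 ≈ -0.5414, 5/2 + sqrt(37)/2 ≈ 5.5414

f''(x) = 2*(4*x^2*(5 - 2*x) + (6*x - 5)*(x^2 + 3))/(x^2 + 3)^3
Second-derivative test at each critical point:
  f''(-0.5414) = -1.1218 < 0 → local maximum
  f''(5.5414) = 0.0107 > 0 → local minimum

Critical points: x = 5/2 - sqrt(37)/2 ≈ -0.5414 (local maximum); x = 5/2 + sqrt(37)/2 ≈ 5.5414 (local minimum)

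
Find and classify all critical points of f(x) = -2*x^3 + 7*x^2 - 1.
f'(x) = 2*x*(7 - 3*x)

Solve f'(x) = 0:
  Factor: -6*x^2 + 14*x = -2*x*(3*x - 7) = 0.
  ⇒ x = 0, 7/3

f''(x) = 14 - 12*x
Second-derivative test at each critical point:
  f''(0) = 14 > 0 → local minimum
  f''(7/3) = -14 < 0 → local maximum

Critical points: x = 0 (local minimum); x = 7/3 (local maximum)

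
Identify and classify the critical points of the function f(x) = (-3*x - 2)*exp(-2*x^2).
f'(x) = (4*x*(3*x + 2) - 3)*exp(-2*x^2)

Solve f'(x) = 0:
  f'(x) = (12*x^2 + 8*x - 3)·exp(-2*x^2) and exp(-2*x^2) > 0 for every x, so f'(x) = 0 ⇔ 12*x^2 + 8*x - 3 = 0.
  12*x^2 + 8*x - 3 = 0 has no rational roots; quadratic formula: x = (-8 ± √208)/24.
  ⇒ x = -sqrt(13)/6 - 1/3 ≈ -0.9343, -1/3 + sqrt(13)/6 ≈ 0.2676

f''(x) = 4*(-12*x^3 - 8*x^2 + 9*x + 2)*exp(-2*x^2)
Second-derivative test at each critical point:
  f''(-0.9343) = -2.5171 < 0 → local maximum
  f''(0.2676) = 12.4979 > 0 → local minimum

Critical points: x = -sqrt(13)/6 - 1/3 ≈ -0.9343 (local maximum); x = -1/3 + sqrt(13)/6 ≈ 0.2676 (local minimum)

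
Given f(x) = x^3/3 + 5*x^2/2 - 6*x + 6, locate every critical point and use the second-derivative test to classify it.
f'(x) = x^2 + 5*x - 6

Solve f'(x) = 0:
  Factor: x^2 + 5*x - 6 = (x - 1)*(x + 6) = 0.
  ⇒ x = -6, 1

f''(x) = 2*x + 5
Second-derivative test at each critical point:
  f''(-6) = -7 < 0 → local maximum
  f''(1) = 7 > 0 → local minimum

Critical points: x = -6 (local maximum); x = 1 (local minimum)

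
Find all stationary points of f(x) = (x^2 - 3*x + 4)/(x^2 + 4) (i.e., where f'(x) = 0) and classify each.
f'(x) = 3*(x^2 - 4)/(x^4 + 8*x^2 + 16)

Solve f'(x) = 0:
  f'(x) = 3*(x - 2)*(x + 2)/(x^2 + 4)^2; the denominator is positive wherever f is defined, so f'(x) = 0 ⇔ 3*x^2 - 12 = 0.
  Factor: 3*x^2 - 12 = 3*(x - 2)*(x + 2) = 0.
  ⇒ x = -2, 2

f''(x) = 6*x*(12 - x^2)/(x^6 + 12*x^4 + 48*x^2 + 64)
Second-derivative test at each critical point:
  f''(-2) = -3/16 < 0 → local maximum
  f''(2) = 3/16 > 0 → local minimum

Critical points: x = -2 (local maximum); x = 2 (local minimum)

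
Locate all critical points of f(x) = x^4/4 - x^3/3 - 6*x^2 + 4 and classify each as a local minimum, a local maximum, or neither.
f'(x) = x*(x^2 - x - 12)

Solve f'(x) = 0:
  Factor: x^3 - x^2 - 12*x = x*(x - 4)*(x + 3) = 0.
  ⇒ x = -3, 0, 4

f''(x) = 3*x^2 - 2*x - 12
Second-derivative test at each critical point:
  f''(-3) = 21 > 0 → local minimum
  f''(0) = -12 < 0 → local maximum
  f''(4) = 28 > 0 → local minimum

Critical points: x = -3 (local minimum); x = 0 (local maximum); x = 4 (local minimum)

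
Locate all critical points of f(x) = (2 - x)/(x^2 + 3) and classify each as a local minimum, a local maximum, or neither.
f'(x) = (-x^2 + 2*x*(x - 2) - 3)/(x^2 + 3)^2

Solve f'(x) = 0:
  f'(x) = (x^2 - 4*x - 3)/(x^2 + 3)^2; the denominator is positive wherever f is defined, so f'(x) = 0 ⇔ x^2 - 4*x - 3 = 0.
  x^2 - 4*x - 3 = 0 has no rational roots; quadratic formula: x = (4 ± √28)/2.
  ⇒ x = 2 - sqrt(7) ≈ -0.6458, 2 + sqrt(7) ≈ 4.6458

f''(x) = 2*(4*x^2*(2 - x) + (3*x - 2)*(x^2 + 3))/(x^2 + 3)^3
Second-derivative test at each critical point:
  f''(-0.6458) = -0.4532 < 0 → local maximum
  f''(4.6458) = 0.0088 > 0 → local minimum

Critical points: x = 2 - sqrt(7) ≈ -0.6458 (local maximum); x = 2 + sqrt(7) ≈ 4.6458 (local minimum)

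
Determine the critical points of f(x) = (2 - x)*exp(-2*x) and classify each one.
f'(x) = (2*x - 5)*exp(-2*x)

Solve f'(x) = 0:
  f'(x) = (2*x - 5)·exp(-2*x) and exp(-2*x) > 0 for every x, so f'(x) = 0 ⇔ 2*x - 5 = 0.
  2*x - 5 = 0.
  ⇒ x = 5/2

f''(x) = 4*(3 - x)*exp(-2*x)
Second-derivative test at each critical point:
  f''(5/2) = 0.0135 > 0 → local minimum

Critical points: x = 5/2 (local minimum)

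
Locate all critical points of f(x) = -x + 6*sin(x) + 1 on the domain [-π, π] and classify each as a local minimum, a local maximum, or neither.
f'(x) = 6*cos(x) - 1

Solve f'(x) = 0 on [-π, π]:
  f'(x) = 0 ⇔ cos(x) = 1/6, i.e. x = ±arccos(1/6) + 2nπ; keep the solutions lying in [-π, π].
  ⇒ x = -acos(1/6) ≈ -1.4033, acos(1/6) ≈ 1.4033

f''(x) = -6*sin(x)
Second-derivative test at each critical point:
  f''(-1.4033) = 5.9161 > 0 → local minimum
  f''(1.4033) = -5.9161 < 0 → local maximum

Critical points: x = -acos(1/6) ≈ -1.4033 (local minimum); x = acos(1/6) ≈ 1.4033 (local maximum)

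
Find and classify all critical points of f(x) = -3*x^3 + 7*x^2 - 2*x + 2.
f'(x) = -9*x^2 + 14*x - 2

Solve f'(x) = 0:
  9*x^2 - 14*x + 2 = 0 has no rational roots; quadratic formula: x = (14 ± √124)/18.
  ⇒ x = 7/9 - sqrt(31)/9 ≈ 0.1591, sqrt(31)/9 + 7/9 ≈ 1.3964

f''(x) = 14 - 18*x
Second-derivative test at each critical point:
  f''(0.1591) = 11.1355 > 0 → local minimum
  f''(1.3964) = -11.1355 < 0 → local maximum

Critical points: x = 7/9 - sqrt(31)/9 ≈ 0.1591 (local minimum); x = sqrt(31)/9 + 7/9 ≈ 1.3964 (local maximum)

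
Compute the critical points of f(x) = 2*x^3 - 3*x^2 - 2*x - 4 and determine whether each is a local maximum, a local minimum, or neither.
f'(x) = 6*x^2 - 6*x - 2

Solve f'(x) = 0:
  Factor: 6*x^2 - 6*x - 2 = 2*(3*x^2 - 3*x - 1); 3*x^2 - 3*x - 1 = 0 has no rational roots; quadratic formula: x = (3 ± √21)/6.
  ⇒ x = 1/2 - sqrt(21)/6 ≈ -0.2638, 1/2 + sqrt(21)/6 ≈ 1.2638

f''(x) = 12*x - 6
Second-derivative test at each critical point:
  f''(-0.2638) = -9.1652 < 0 → local maximum
  f''(1.2638) = 9.1652 > 0 → local minimum

Critical points: x = 1/2 - sqrt(21)/6 ≈ -0.2638 (local maximum); x = 1/2 + sqrt(21)/6 ≈ 1.2638 (local minimum)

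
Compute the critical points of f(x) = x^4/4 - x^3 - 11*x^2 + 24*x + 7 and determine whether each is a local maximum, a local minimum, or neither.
f'(x) = x^3 - 3*x^2 - 22*x + 24

Solve f'(x) = 0:
  Factor: x^3 - 3*x^2 - 22*x + 24 = (x - 6)*(x - 1)*(x + 4) = 0.
  ⇒ x = -4, 1, 6

f''(x) = 3*x^2 - 6*x - 22
Second-derivative test at each critical point:
  f''(-4) = 50 > 0 → local minimum
  f''(1) = -25 < 0 → local maximum
  f''(6) = 50 > 0 → local minimum

Critical points: x = -4 (local minimum); x = 1 (local maximum); x = 6 (local minimum)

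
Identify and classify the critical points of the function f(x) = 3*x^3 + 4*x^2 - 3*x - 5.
f'(x) = 9*x^2 + 8*x - 3

Solve f'(x) = 0:
  9*x^2 + 8*x - 3 = 0 has no rational roots; quadratic formula: x = (-8 ± √172)/18.
  ⇒ x = -sqrt(43)/9 - 4/9 ≈ -1.1730, -4/9 + sqrt(43)/9 ≈ 0.2842

f''(x) = 18*x + 8
Second-derivative test at each critical point:
  f''(-1.1730) = -13.1149 < 0 → local maximum
  f''(0.2842) = 13.1149 > 0 → local minimum

Critical points: x = -sqrt(43)/9 - 4/9 ≈ -1.1730 (local maximum); x = -4/9 + sqrt(43)/9 ≈ 0.2842 (local minimum)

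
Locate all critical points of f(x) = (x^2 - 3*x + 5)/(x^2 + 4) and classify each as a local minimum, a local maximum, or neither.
f'(x) = (3*x^2 - 2*x - 12)/(x^4 + 8*x^2 + 16)

Solve f'(x) = 0:
  f'(x) = (3*x^2 - 2*x - 12)/(x^2 + 4)^2; the denominator is positive wherever f is defined, so f'(x) = 0 ⇔ 3*x^2 - 2*x - 12 = 0.
  3*x^2 - 2*x - 12 = 0 has no rational roots; quadratic formula: x = (2 ± √148)/6.
  ⇒ x = 1/3 - sqrt(37)/3 ≈ -1.6943, 1/3 + sqrt(37)/3 ≈ 2.3609

f''(x) = 2*(-3*x^3 + 3*x^2 + 36*x - 4)/(x^6 + 12*x^4 + 48*x^2 + 64)
Second-derivative test at each critical point:
  f''(-1.6943) = -0.2577 < 0 → local maximum
  f''(2.3609) = 0.1327 > 0 → local minimum

Critical points: x = 1/3 - sqrt(37)/3 ≈ -1.6943 (local maximum); x = 1/3 + sqrt(37)/3 ≈ 2.3609 (local minimum)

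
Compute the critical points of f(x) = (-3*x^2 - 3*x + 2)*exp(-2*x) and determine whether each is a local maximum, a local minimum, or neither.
f'(x) = (6*x^2 - 7)*exp(-2*x)

Solve f'(x) = 0:
  f'(x) = (6*x^2 - 7)·exp(-2*x) and exp(-2*x) > 0 for every x, so f'(x) = 0 ⇔ 6*x^2 - 7 = 0.
  6*x^2 - 7 = 0 has no rational roots; quadratic formula: x = (0 ± √168)/12.
  ⇒ x = -sqrt(42)/6 ≈ -1.0801, sqrt(42)/6 ≈ 1.0801

f''(x) = 2*(-6*x^2 + 6*x + 7)*exp(-2*x)
Second-derivative test at each critical point:
  f''(-1.0801) = -112.4185 < 0 → local maximum
  f''(1.0801) = 1.4944 > 0 → local minimum

Critical points: x = -sqrt(42)/6 ≈ -1.0801 (local maximum); x = sqrt(42)/6 ≈ 1.0801 (local minimum)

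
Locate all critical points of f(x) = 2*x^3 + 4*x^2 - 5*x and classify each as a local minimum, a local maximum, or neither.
f'(x) = 6*x^2 + 8*x - 5

Solve f'(x) = 0:
  6*x^2 + 8*x - 5 = 0 has no rational roots; quadratic formula: x = (-8 ± √184)/12.
  ⇒ x = -sqrt(46)/6 - 2/3 ≈ -1.7971, -2/3 + sqrt(46)/6 ≈ 0.4637

f''(x) = 12*x + 8
Second-derivative test at each critical point:
  f''(-1.7971) = -13.5647 < 0 → local maximum
  f''(0.4637) = 13.5647 > 0 → local minimum

Critical points: x = -sqrt(46)/6 - 2/3 ≈ -1.7971 (local maximum); x = -2/3 + sqrt(46)/6 ≈ 0.4637 (local minimum)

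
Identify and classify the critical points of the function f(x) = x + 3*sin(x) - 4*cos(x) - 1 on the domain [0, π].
f'(x) = 4*sin(x) + 3*cos(x) + 1

Solve f'(x) = 0 on [0, π]:
  f'(x) = 0 ⇔ 4*sin(x) + 3*cos(x) = -1. Write the left side as R·cos(x + φ) with R = √(3² + (-4)²) = 5, cos φ = 3/5, sin φ = -4/5; then cos(x + φ) = -1/5. Solve for x and keep the solutions lying in [0, π].
  ⇒ x = atan((-4 + 6*sqrt(6))/(-8*sqrt(6) - 3)) + pi ≈ 2.6994

f''(x) = -3*sin(x) + 4*cos(x)
Second-derivative test at each critical point:
  f''(2.6994) = -4.8990 < 0 → local maximum

Critical points: x = atan((-4 + 6*sqrt(6))/(-8*sqrt(6) - 3)) + pi ≈ 2.6994 (local maximum)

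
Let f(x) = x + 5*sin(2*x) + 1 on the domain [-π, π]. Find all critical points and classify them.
f'(x) = 10*cos(2*x) + 1

Solve f'(x) = 0 on [-π, π]:
  f'(x) = 0 ⇔ cos(2*x) = -1/10, i.e. 2*x = ±arccos(-1/10) + 2nπ; keep the solutions lying in [-π, π].
  ⇒ x = -pi + acos(-1/10)/2 ≈ -2.3061, -acos(-1/10)/2 ≈ -0.8355, acos(-1/10)/2 ≈ 0.8355, pi - acos(-1/10)/2 ≈ 2.3061

f''(x) = -20*sin(2*x)
Second-derivative test at each critical point:
  f''(-2.3061) = -19.8997 < 0 → local maximum
  f''(-0.8355) = 19.8997 > 0 → local minimum
  f''(0.8355) = -19.8997 < 0 → local maximum
  f''(2.3061) = 19.8997 > 0 → local minimum

Critical points: x = -pi + acos(-1/10)/2 ≈ -2.3061 (local maximum); x = -acos(-1/10)/2 ≈ -0.8355 (local minimum); x = acos(-1/10)/2 ≈ 0.8355 (local maximum); x = pi - acos(-1/10)/2 ≈ 2.3061 (local minimum)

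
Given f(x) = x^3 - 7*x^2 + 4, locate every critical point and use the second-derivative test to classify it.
f'(x) = x*(3*x - 14)

Solve f'(x) = 0:
  Factor: 3*x^2 - 14*x = x*(3*x - 14) = 0.
  ⇒ x = 0, 14/3

f''(x) = 6*x - 14
Second-derivative test at each critical point:
  f''(0) = -14 < 0 → local maximum
  f''(14/3) = 14 > 0 → local minimum

Critical points: x = 0 (local maximum); x = 14/3 (local minimum)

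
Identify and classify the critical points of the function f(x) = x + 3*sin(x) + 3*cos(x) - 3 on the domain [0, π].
f'(x) = 3*sqrt(2)*cos(x + pi/4) + 1

Solve f'(x) = 0 on [0, π]:
  f'(x) = 0 ⇔ -3*sin(x) + 3*cos(x) = -1. Write the left side as R·cos(x + φ) with R = √(3² + 3²) = 3*sqrt(2), cos φ = sqrt(2)/2, sin φ = sqrt(2)/2; then cos(x + φ) = -sqrt(2)/6. Solve for x and keep the solutions lying in [0, π].
  ⇒ x = atan((1 + sqrt(17))/(-1 + sqrt(17))) ≈ 1.0233

f''(x) = -3*sqrt(2)*sin(x + pi/4)
Second-derivative test at each critical point:
  f''(1.0233) = -4.1231 < 0 → local maximum

Critical points: x = atan((1 + sqrt(17))/(-1 + sqrt(17))) ≈ 1.0233 (local maximum)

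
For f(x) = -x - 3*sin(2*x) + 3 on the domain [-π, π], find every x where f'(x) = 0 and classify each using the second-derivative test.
f'(x) = 12*sin(x)^2 - 7

Solve f'(x) = 0 on [-π, π]:
  f'(x) = 0 ⇔ cos(2*x) = -1/6, i.e. 2*x = ±arccos(-1/6) + 2nπ; keep the solutions lying in [-π, π].
  ⇒ x = -pi + acos(-1/6)/2 ≈ -2.2725, -acos(-1/6)/2 ≈ -0.8691, acos(-1/6)/2 ≈ 0.8691, pi - acos(-1/6)/2 ≈ 2.2725

f''(x) = 12*sin(2*x)
Second-derivative test at each critical point:
  f''(-2.2725) = 11.8322 > 0 → local minimum
  f''(-0.8691) = -11.8322 < 0 → local maximum
  f''(0.8691) = 11.8322 > 0 → local minimum
  f''(2.2725) = -11.8322 < 0 → local maximum

Critical points: x = -pi + acos(-1/6)/2 ≈ -2.2725 (local minimum); x = -acos(-1/6)/2 ≈ -0.8691 (local maximum); x = acos(-1/6)/2 ≈ 0.8691 (local minimum); x = pi - acos(-1/6)/2 ≈ 2.2725 (local maximum)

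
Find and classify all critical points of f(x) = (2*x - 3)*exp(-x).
f'(x) = (5 - 2*x)*exp(-x)

Solve f'(x) = 0:
  f'(x) = (5 - 2*x)·exp(-x) and exp(-x) > 0 for every x, so f'(x) = 0 ⇔ 5 - 2*x = 0.
  5 - 2*x = 0.
  ⇒ x = 5/2

f''(x) = (2*x - 7)*exp(-x)
Second-derivative test at each critical point:
  f''(5/2) = -0.1642 < 0 → local maximum

Critical points: x = 5/2 (local maximum)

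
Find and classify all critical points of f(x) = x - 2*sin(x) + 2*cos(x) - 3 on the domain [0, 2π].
f'(x) = -2*sqrt(2)*sin(x + pi/4) + 1

Solve f'(x) = 0 on [0, 2π]:
  f'(x) = 0 ⇔ -2*sin(x) - 2*cos(x) = -1. Write the left side as R·cos(x + φ) with R = √((-2)² + 2²) = 2*sqrt(2), cos φ = -sqrt(2)/2, sin φ = sqrt(2)/2; then cos(x + φ) = -sqrt(2)/4. Solve for x and keep the solutions lying in [0, 2π].
  ⇒ x = atan((1 + sqrt(7))/(1 - sqrt(7))) + pi ≈ 1.9948, atan((1 - sqrt(7))/(1 + sqrt(7))) + 2*pi ≈ 5.8592

f''(x) = -2*sqrt(2)*cos(x + pi/4)
Second-derivative test at each critical point:
  f''(1.9948) = 2.6458 > 0 → local minimum
  f''(5.8592) = -2.6458 < 0 → local maximum

Critical points: x = atan((1 + sqrt(7))/(1 - sqrt(7))) + pi ≈ 1.9948 (local minimum); x = atan((1 - sqrt(7))/(1 + sqrt(7))) + 2*pi ≈ 5.8592 (local maximum)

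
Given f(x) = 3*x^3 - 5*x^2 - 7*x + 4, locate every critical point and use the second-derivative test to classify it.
f'(x) = 9*x^2 - 10*x - 7

Solve f'(x) = 0:
  9*x^2 - 10*x - 7 = 0 has no rational roots; quadratic formula: x = (10 ± √352)/18.
  ⇒ x = 5/9 - 2*sqrt(22)/9 ≈ -0.4868, 5/9 + 2*sqrt(22)/9 ≈ 1.5979

f''(x) = 18*x - 10
Second-derivative test at each critical point:
  f''(-0.4868) = -18.7617 < 0 → local maximum
  f''(1.5979) = 18.7617 > 0 → local minimum

Critical points: x = 5/9 - 2*sqrt(22)/9 ≈ -0.4868 (local maximum); x = 5/9 + 2*sqrt(22)/9 ≈ 1.5979 (local minimum)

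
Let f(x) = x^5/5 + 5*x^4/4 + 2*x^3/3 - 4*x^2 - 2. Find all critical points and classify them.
f'(x) = x*(x^3 + 5*x^2 + 2*x - 8)

Solve f'(x) = 0:
  Factor: x^4 + 5*x^3 + 2*x^2 - 8*x = x*(x - 1)*(x + 2)*(x + 4) = 0.
  ⇒ x = -4, -2, 0, 1

f''(x) = 4*x^3 + 15*x^2 + 4*x - 8
Second-derivative test at each critical point:
  f''(-4) = -40 < 0 → local maximum
  f''(-2) = 12 > 0 → local minimum
  f''(0) = -8 < 0 → local maximum
  f''(1) = 15 > 0 → local minimum

Critical points: x = -4 (local maximum); x = -2 (local minimum); x = 0 (local maximum); x = 1 (local minimum)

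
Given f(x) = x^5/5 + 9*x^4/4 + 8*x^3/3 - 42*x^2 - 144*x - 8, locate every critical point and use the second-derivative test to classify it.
f'(x) = x^4 + 9*x^3 + 8*x^2 - 84*x - 144

Solve f'(x) = 0:
  Factor: x^4 + 9*x^3 + 8*x^2 - 84*x - 144 = (x - 3)*(x + 2)*(x + 4)*(x + 6) = 0.
  ⇒ x = -6, -4, -2, 3

f''(x) = 4*x^3 + 27*x^2 + 16*x - 84
Second-derivative test at each critical point:
  f''(-6) = -72 < 0 → local maximum
  f''(-4) = 28 > 0 → local minimum
  f''(-2) = -40 < 0 → local maximum
  f''(3) = 315 > 0 → local minimum

Critical points: x = -6 (local maximum); x = -4 (local minimum); x = -2 (local maximum); x = 3 (local minimum)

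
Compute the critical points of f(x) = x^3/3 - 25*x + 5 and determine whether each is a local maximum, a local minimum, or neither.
f'(x) = x^2 - 25

Solve f'(x) = 0:
  Factor: x^2 - 25 = (x - 5)*(x + 5) = 0.
  ⇒ x = -5, 5

f''(x) = 2*x
Second-derivative test at each critical point:
  f''(-5) = -10 < 0 → local maximum
  f''(5) = 10 > 0 → local minimum

Critical points: x = -5 (local maximum); x = 5 (local minimum)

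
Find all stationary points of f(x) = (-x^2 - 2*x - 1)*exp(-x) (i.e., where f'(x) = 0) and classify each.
f'(x) = (x^2 - 1)*exp(-x)

Solve f'(x) = 0:
  f'(x) = (x^2 - 1)·exp(-x) and exp(-x) > 0 for every x, so f'(x) = 0 ⇔ x^2 - 1 = 0.
  Factor: x^2 - 1 = (x - 1)*(x + 1) = 0.
  ⇒ x = -1, 1

f''(x) = (-x^2 + 2*x + 1)*exp(-x)
Second-derivative test at each critical point:
  f''(-1) = -5.4366 < 0 → local maximum
  f''(1) = 0.7358 > 0 → local minimum

Critical points: x = -1 (local maximum); x = 1 (local minimum)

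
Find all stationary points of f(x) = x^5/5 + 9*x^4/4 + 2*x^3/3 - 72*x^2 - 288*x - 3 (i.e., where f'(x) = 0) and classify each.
f'(x) = x^4 + 9*x^3 + 2*x^2 - 144*x - 288

Solve f'(x) = 0:
  Factor: x^4 + 9*x^3 + 2*x^2 - 144*x - 288 = (x - 4)*(x + 3)*(x + 4)*(x + 6) = 0.
  ⇒ x = -6, -4, -3, 4

f''(x) = 4*x^3 + 27*x^2 + 4*x - 144
Second-derivative test at each critical point:
  f''(-6) = -60 < 0 → local maximum
  f''(-4) = 16 > 0 → local minimum
  f''(-3) = -21 < 0 → local maximum
  f''(4) = 560 > 0 → local minimum

Critical points: x = -6 (local maximum); x = -4 (local minimum); x = -3 (local maximum); x = 4 (local minimum)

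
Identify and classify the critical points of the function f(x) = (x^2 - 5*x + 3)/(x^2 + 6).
f'(x) = (5*x^2 + 6*x - 30)/(x^4 + 12*x^2 + 36)

Solve f'(x) = 0:
  f'(x) = (5*x^2 + 6*x - 30)/(x^2 + 6)^2; the denominator is positive wherever f is defined, so f'(x) = 0 ⇔ 5*x^2 + 6*x - 30 = 0.
  5*x^2 + 6*x - 30 = 0 has no rational roots; quadratic formula: x = (-6 ± √636)/10.
  ⇒ x = -sqrt(159)/5 - 3/5 ≈ -3.1219, -3/5 + sqrt(159)/5 ≈ 1.9219

f''(x) = 2*(-5*x^3 - 9*x^2 + 90*x + 18)/(x^6 + 18*x^4 + 108*x^2 + 216)
Second-derivative test at each critical point:
  f''(-3.1219) = -0.1017 < 0 → local maximum
  f''(1.9219) = 0.2684 > 0 → local minimum

Critical points: x = -sqrt(159)/5 - 3/5 ≈ -3.1219 (local maximum); x = -3/5 + sqrt(159)/5 ≈ 1.9219 (local minimum)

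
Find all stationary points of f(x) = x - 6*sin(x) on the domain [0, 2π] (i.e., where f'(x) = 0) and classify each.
f'(x) = 1 - 6*cos(x)

Solve f'(x) = 0 on [0, 2π]:
  f'(x) = 0 ⇔ cos(x) = 1/6, i.e. x = ±arccos(1/6) + 2nπ; keep the solutions lying in [0, 2π].
  ⇒ x = acos(1/6) ≈ 1.4033, -acos(1/6) + 2*pi ≈ 4.8798

f''(x) = 6*sin(x)
Second-derivative test at each critical point:
  f''(1.4033) = 5.9161 > 0 → local minimum
  f''(4.8798) = -5.9161 < 0 → local maximum

Critical points: x = acos(1/6) ≈ 1.4033 (local minimum); x = -acos(1/6) + 2*pi ≈ 4.8798 (local maximum)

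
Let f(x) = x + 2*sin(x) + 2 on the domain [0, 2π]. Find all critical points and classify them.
f'(x) = 2*cos(x) + 1

Solve f'(x) = 0 on [0, 2π]:
  f'(x) = 0 ⇔ cos(x) = -1/2, i.e. x = ±arccos(-1/2) + 2nπ; keep the solutions lying in [0, 2π].
  ⇒ x = 2*pi/3 ≈ 2.0944, 4*pi/3 ≈ 4.1888

f''(x) = -2*sin(x)
Second-derivative test at each critical point:
  f''(2.0944) = -1.7321 < 0 → local maximum
  f''(4.1888) = 1.7321 > 0 → local minimum

Critical points: x = 2*pi/3 ≈ 2.0944 (local maximum); x = 4*pi/3 ≈ 4.1888 (local minimum)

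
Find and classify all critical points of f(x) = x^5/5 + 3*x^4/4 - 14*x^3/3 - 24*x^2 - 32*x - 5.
f'(x) = x^4 + 3*x^3 - 14*x^2 - 48*x - 32

Solve f'(x) = 0:
  Factor: x^4 + 3*x^3 - 14*x^2 - 48*x - 32 = (x - 4)*(x + 1)*(x + 2)*(x + 4) = 0.
  ⇒ x = -4, -2, -1, 4

f''(x) = 4*x^3 + 9*x^2 - 28*x - 48
Second-derivative test at each critical point:
  f''(-4) = -48 < 0 → local maximum
  f''(-2) = 12 > 0 → local minimum
  f''(-1) = -15 < 0 → local maximum
  f''(4) = 240 > 0 → local minimum

Critical points: x = -4 (local maximum); x = -2 (local minimum); x = -1 (local maximum); x = 4 (local minimum)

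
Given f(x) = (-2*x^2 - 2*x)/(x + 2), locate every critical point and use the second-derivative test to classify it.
f'(x) = 2*(-x^2 - 4*x - 2)/(x^2 + 4*x + 4)

Solve f'(x) = 0:
  f'(x) = -2*(x^2 + 4*x + 2)/(x + 2)^2; the denominator is positive wherever f is defined, so f'(x) = 0 ⇔ -2*x^2 - 8*x - 4 = 0.
  Factor: -2*x^2 - 8*x - 4 = -2*(x^2 + 4*x + 2); x^2 + 4*x + 2 = 0 has no rational roots; quadratic formula: x = (-4 ± √8)/2.
  ⇒ x = -2 - sqrt(2) ≈ -3.4142, -2 + sqrt(2) ≈ -0.5858

f''(x) = -8/(x^3 + 6*x^2 + 12*x + 8)
Second-derivative test at each critical point:
  f''(-3.4142) = 2.8284 > 0 → local minimum
  f''(-0.5858) = -2.8284 < 0 → local maximum

Critical points: x = -2 - sqrt(2) ≈ -3.4142 (local minimum); x = -2 + sqrt(2) ≈ -0.5858 (local maximum)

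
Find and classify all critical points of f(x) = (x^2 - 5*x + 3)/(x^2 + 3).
f'(x) = 5*(x^2 - 3)/(x^4 + 6*x^2 + 9)

Solve f'(x) = 0:
  f'(x) = 5*(x^2 - 3)/(x^2 + 3)^2; the denominator is positive wherever f is defined, so f'(x) = 0 ⇔ 5*x^2 - 15 = 0.
  Factor: 5*x^2 - 15 = 5*(x^2 - 3); x^2 - 3 = 0 has no rational roots; quadratic formula: x = (0 ± √12)/2.
  ⇒ x = -sqrt(3) ≈ -1.7321, sqrt(3) ≈ 1.7321

f''(x) = 10*x*(9 - x^2)/(x^6 + 9*x^4 + 27*x^2 + 27)
Second-derivative test at each critical point:
  f''(-1.7321) = -0.4811 < 0 → local maximum
  f''(1.7321) = 0.4811 > 0 → local minimum

Critical points: x = -sqrt(3) ≈ -1.7321 (local maximum); x = sqrt(3) ≈ 1.7321 (local minimum)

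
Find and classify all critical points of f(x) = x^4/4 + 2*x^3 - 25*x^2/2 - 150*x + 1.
f'(x) = x^3 + 6*x^2 - 25*x - 150

Solve f'(x) = 0:
  Factor: x^3 + 6*x^2 - 25*x - 150 = (x - 5)*(x + 5)*(x + 6) = 0.
  ⇒ x = -6, -5, 5

f''(x) = 3*x^2 + 12*x - 25
Second-derivative test at each critical point:
  f''(-6) = 11 > 0 → local minimum
  f''(-5) = -10 < 0 → local maximum
  f''(5) = 110 > 0 → local minimum

Critical points: x = -6 (local minimum); x = -5 (local maximum); x = 5 (local minimum)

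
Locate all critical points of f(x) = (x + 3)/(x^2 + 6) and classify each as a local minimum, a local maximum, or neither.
f'(x) = (x^2 - 2*x*(x + 3) + 6)/(x^2 + 6)^2

Solve f'(x) = 0:
  f'(x) = -(x^2 + 6*x - 6)/(x^2 + 6)^2; the denominator is positive wherever f is defined, so f'(x) = 0 ⇔ -x^2 - 6*x + 6 = 0.
  x^2 + 6*x - 6 = 0 has no rational roots; quadratic formula: x = (-6 ± √60)/2.
  ⇒ x = -sqrt(15) - 3 ≈ -6.8730, -3 + sqrt(15) ≈ 0.8730

f''(x) = 2*(4*x^2*(x + 3) - 3*(x + 1)*(x^2 + 6))/(x^2 + 6)^3
Second-derivative test at each critical point:
  f''(-6.8730) = 0.0027 > 0 → local minimum
  f''(0.8730) = -0.1694 < 0 → local maximum

Critical points: x = -sqrt(15) - 3 ≈ -6.8730 (local minimum); x = -3 + sqrt(15) ≈ 0.8730 (local maximum)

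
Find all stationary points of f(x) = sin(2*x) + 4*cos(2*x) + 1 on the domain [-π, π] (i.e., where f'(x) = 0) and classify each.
f'(x) = -8*sin(2*x) + 2*cos(2*x)

Solve f'(x) = 0 on [-π, π]:
  f'(x) = 0 ⇔ cos(2*x) = 4*sin(2*x) ⇔ tan(2*x) = 1/4, i.e. 2*x = arctan(1/4) + nπ; keep the solutions lying in [-π, π].
  ⇒ x = -pi + atan(1/4)/2 ≈ -3.0191, -pi/2 + atan(1/4)/2 ≈ -1.4483, atan(1/4)/2 ≈ 0.1225, atan(1/4)/2 + pi/2 ≈ 1.6933

f''(x) = -4*sin(2*x) - 16*cos(2*x)
Second-derivative test at each critical point:
  f''(-3.0191) = -16.4924 < 0 → local maximum
  f''(-1.4483) = 16.4924 > 0 → local minimum
  f''(0.1225) = -16.4924 < 0 → local maximum
  f''(1.6933) = 16.4924 > 0 → local minimum

Critical points: x = -pi + atan(1/4)/2 ≈ -3.0191 (local maximum); x = -pi/2 + atan(1/4)/2 ≈ -1.4483 (local minimum); x = atan(1/4)/2 ≈ 0.1225 (local maximum); x = atan(1/4)/2 + pi/2 ≈ 1.6933 (local minimum)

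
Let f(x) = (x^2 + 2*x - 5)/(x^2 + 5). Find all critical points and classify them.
f'(x) = 2*(-x^2 + 10*x + 5)/(x^4 + 10*x^2 + 25)

Solve f'(x) = 0:
  f'(x) = -2*(x^2 - 10*x - 5)/(x^2 + 5)^2; the denominator is positive wherever f is defined, so f'(x) = 0 ⇔ -2*x^2 + 20*x + 10 = 0.
  Factor: -2*x^2 + 20*x + 10 = -2*(x^2 - 10*x - 5); x^2 - 10*x - 5 = 0 has no rational roots; quadratic formula: x = (10 ± √120)/2.
  ⇒ x = 5 - sqrt(30) ≈ -0.4772, 5 + sqrt(30) ≈ 10.4772

f''(x) = 4*(x^3 - 15*x^2 - 15*x + 25)/(x^6 + 15*x^4 + 75*x^2 + 125)
Second-derivative test at each critical point:
  f''(-0.4772) = 0.8017 > 0 → local minimum
  f''(10.4772) = -0.0017 < 0 → local maximum

Critical points: x = 5 - sqrt(30) ≈ -0.4772 (local minimum); x = 5 + sqrt(30) ≈ 10.4772 (local maximum)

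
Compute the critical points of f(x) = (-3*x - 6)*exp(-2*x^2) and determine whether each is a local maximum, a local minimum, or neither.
f'(x) = 3*(4*x*(x + 2) - 1)*exp(-2*x^2)

Solve f'(x) = 0:
  f'(x) = (12*x^2 + 24*x - 3)·exp(-2*x^2) and exp(-2*x^2) > 0 for every x, so f'(x) = 0 ⇔ 12*x^2 + 24*x - 3 = 0.
  Factor: 12*x^2 + 24*x - 3 = 3*(4*x^2 + 8*x - 1); 4*x^2 + 8*x - 1 = 0 has no rational roots; quadratic formula: x = (-8 ± √80)/8.
  ⇒ x = -sqrt(5)/2 - 1 ≈ -2.1180, -1 + sqrt(5)/2 ≈ 0.1180

f''(x) = 12*(-4*x^2*(x + 2) + 3*x + 2)*exp(-2*x^2)
Second-derivative test at each critical point:
  f''(-2.1180) = -0.0034 < 0 → local maximum
  f''(0.1180) = 26.0955 > 0 → local minimum

Critical points: x = -sqrt(5)/2 - 1 ≈ -2.1180 (local maximum); x = -1 + sqrt(5)/2 ≈ 0.1180 (local minimum)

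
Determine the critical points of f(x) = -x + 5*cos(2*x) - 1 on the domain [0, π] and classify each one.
f'(x) = -10*sin(2*x) - 1

Solve f'(x) = 0 on [0, π]:
  f'(x) = 0 ⇔ sin(2*x) = -1/10, i.e. 2*x = arcsin(-1/10) + 2nπ or 2*x = π − arcsin(-1/10) + 2nπ; keep the solutions lying in [0, π].
  ⇒ x = asin(1/10)/2 + pi/2 ≈ 1.6209, pi - asin(1/10)/2 ≈ 3.0915

f''(x) = -20*cos(2*x)
Second-derivative test at each critical point:
  f''(1.6209) = 19.8997 > 0 → local minimum
  f''(3.0915) = -19.8997 < 0 → local maximum

Critical points: x = asin(1/10)/2 + pi/2 ≈ 1.6209 (local minimum); x = pi - asin(1/10)/2 ≈ 3.0915 (local maximum)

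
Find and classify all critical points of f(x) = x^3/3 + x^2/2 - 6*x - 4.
f'(x) = x^2 + x - 6

Solve f'(x) = 0:
  Factor: x^2 + x - 6 = (x - 2)*(x + 3) = 0.
  ⇒ x = -3, 2

f''(x) = 2*x + 1
Second-derivative test at each critical point:
  f''(-3) = -5 < 0 → local maximum
  f''(2) = 5 > 0 → local minimum

Critical points: x = -3 (local maximum); x = 2 (local minimum)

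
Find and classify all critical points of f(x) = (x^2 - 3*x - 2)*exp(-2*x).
f'(x) = (-2*x^2 + 8*x + 1)*exp(-2*x)

Solve f'(x) = 0:
  f'(x) = (-2*x^2 + 8*x + 1)·exp(-2*x) and exp(-2*x) > 0 for every x, so f'(x) = 0 ⇔ -2*x^2 + 8*x + 1 = 0.
  2*x^2 - 8*x - 1 = 0 has no rational roots; quadratic formula: x = (8 ± √72)/4.
  ⇒ x = 2 - 3*sqrt(2)/2 ≈ -0.1213, 2 + 3*sqrt(2)/2 ≈ 4.1213

f''(x) = 2*(2*x^2 - 10*x + 3)*exp(-2*x)
Second-derivative test at each critical point:
  f''(-0.1213) = 10.8154 > 0 → local minimum
  f''(4.1213) = -0.0022 < 0 → local maximum

Critical points: x = 2 - 3*sqrt(2)/2 ≈ -0.1213 (local minimum); x = 2 + 3*sqrt(2)/2 ≈ 4.1213 (local maximum)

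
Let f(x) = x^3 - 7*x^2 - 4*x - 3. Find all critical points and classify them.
f'(x) = 3*x^2 - 14*x - 4

Solve f'(x) = 0:
  3*x^2 - 14*x - 4 = 0 has no rational roots; quadratic formula: x = (14 ± √244)/6.
  ⇒ x = 7/3 - sqrt(61)/3 ≈ -0.2701, 7/3 + sqrt(61)/3 ≈ 4.9367

f''(x) = 6*x - 14
Second-derivative test at each critical point:
  f''(-0.2701) = -15.6205 < 0 → local maximum
  f''(4.9367) = 15.6205 > 0 → local minimum

Critical points: x = 7/3 - sqrt(61)/3 ≈ -0.2701 (local maximum); x = 7/3 + sqrt(61)/3 ≈ 4.9367 (local minimum)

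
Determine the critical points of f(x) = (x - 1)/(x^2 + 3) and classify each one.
f'(x) = (x^2 - 2*x*(x - 1) + 3)/(x^2 + 3)^2

Solve f'(x) = 0:
  f'(x) = -(x - 3)*(x + 1)/(x^2 + 3)^2; the denominator is positive wherever f is defined, so f'(x) = 0 ⇔ -x^2 + 2*x + 3 = 0.
  Factor: -x^2 + 2*x + 3 = -(x - 3)*(x + 1) = 0.
  ⇒ x = -1, 3

f''(x) = 2*(4*x^2*(x - 1) + (1 - 3*x)*(x^2 + 3))/(x^2 + 3)^3
Second-derivative test at each critical point:
  f''(-1) = 1/4 > 0 → local minimum
  f''(3) = -1/36 < 0 → local maximum

Critical points: x = -1 (local minimum); x = 3 (local maximum)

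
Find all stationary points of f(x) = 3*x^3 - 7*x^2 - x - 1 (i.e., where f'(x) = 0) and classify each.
f'(x) = 9*x^2 - 14*x - 1

Solve f'(x) = 0:
  9*x^2 - 14*x - 1 = 0 has no rational roots; quadratic formula: x = (14 ± √232)/18.
  ⇒ x = 7/9 - sqrt(58)/9 ≈ -0.0684, 7/9 + sqrt(58)/9 ≈ 1.6240

f''(x) = 18*x - 14
Second-derivative test at each critical point:
  f''(-0.0684) = -15.2315 < 0 → local maximum
  f''(1.6240) = 15.2315 > 0 → local minimum

Critical points: x = 7/9 - sqrt(58)/9 ≈ -0.0684 (local maximum); x = 7/9 + sqrt(58)/9 ≈ 1.6240 (local minimum)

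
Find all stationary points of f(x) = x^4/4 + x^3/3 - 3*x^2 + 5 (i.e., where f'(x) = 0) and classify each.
f'(x) = x*(x^2 + x - 6)

Solve f'(x) = 0:
  Factor: x^3 + x^2 - 6*x = x*(x - 2)*(x + 3) = 0.
  ⇒ x = -3, 0, 2

f''(x) = 3*x^2 + 2*x - 6
Second-derivative test at each critical point:
  f''(-3) = 15 > 0 → local minimum
  f''(0) = -6 < 0 → local maximum
  f''(2) = 10 > 0 → local minimum

Critical points: x = -3 (local minimum); x = 0 (local maximum); x = 2 (local minimum)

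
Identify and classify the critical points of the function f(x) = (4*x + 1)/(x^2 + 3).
f'(x) = 2*(-2*x^2 - x + 6)/(x^4 + 6*x^2 + 9)

Solve f'(x) = 0:
  f'(x) = -2*(x + 2)*(2*x - 3)/(x^2 + 3)^2; the denominator is positive wherever f is defined, so f'(x) = 0 ⇔ -4*x^2 - 2*x + 12 = 0.
  Factor: -4*x^2 - 2*x + 12 = -2*(x + 2)*(2*x - 3) = 0.
  ⇒ x = -2, 3/2

f''(x) = 2*(4*x^2*(4*x + 1) - (12*x + 1)*(x^2 + 3))/(x^2 + 3)^3
Second-derivative test at each critical point:
  f''(-2) = 2/7 > 0 → local minimum
  f''(3/2) = -32/63 < 0 → local maximum

Critical points: x = -2 (local minimum); x = 3/2 (local maximum)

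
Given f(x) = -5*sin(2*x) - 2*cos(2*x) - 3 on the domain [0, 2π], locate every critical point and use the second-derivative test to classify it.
f'(x) = 4*sin(2*x) - 10*cos(2*x)

Solve f'(x) = 0 on [0, 2π]:
  f'(x) = 0 ⇔ -5*cos(2*x) = -2*sin(2*x) ⇔ tan(2*x) = 5/2, i.e. 2*x = arctan(5/2) + nπ; keep the solutions lying in [0, 2π].
  ⇒ x = atan(5/2)/2 ≈ 0.5951, atan(5/2)/2 + pi/2 ≈ 2.1659, atan(5/2)/2 + pi ≈ 3.7367, atan(5/2)/2 + 3*pi/2 ≈ 5.3075

f''(x) = 20*sin(2*x) + 8*cos(2*x)
Second-derivative test at each critical point:
  f''(0.5951) = 21.5407 > 0 → local minimum
  f''(2.1659) = -21.5407 < 0 → local maximum
  f''(3.7367) = 21.5407 > 0 → local minimum
  f''(5.3075) = -21.5407 < 0 → local maximum

Critical points: x = atan(5/2)/2 ≈ 0.5951 (local minimum); x = atan(5/2)/2 + pi/2 ≈ 2.1659 (local maximum); x = atan(5/2)/2 + pi ≈ 3.7367 (local minimum); x = atan(5/2)/2 + 3*pi/2 ≈ 5.3075 (local maximum)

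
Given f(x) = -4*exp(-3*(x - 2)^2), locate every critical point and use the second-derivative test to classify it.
f'(x) = 24*(x - 2)*exp(-3*(x - 2)^2)

Solve f'(x) = 0:
  f'(x) = (24*x - 48)·exp(-3*(x - 2)^2) and exp(-3*(x - 2)^2) > 0 for every x, so f'(x) = 0 ⇔ 24*x - 48 = 0.
  Factor: 24*x - 48 = 24*(x - 2) = 0.
  ⇒ x = 2

f''(x) = 24*(1 - 6*(x - 2)^2)*exp(-3*(x - 2)^2)
Second-derivative test at each critical point:
  f''(2) = 24 > 0 → local minimum

Critical points: x = 2 (local minimum)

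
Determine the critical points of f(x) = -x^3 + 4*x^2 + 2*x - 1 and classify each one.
f'(x) = -3*x^2 + 8*x + 2

Solve f'(x) = 0:
  3*x^2 - 8*x - 2 = 0 has no rational roots; quadratic formula: x = (8 ± √88)/6.
  ⇒ x = 4/3 - sqrt(22)/3 ≈ -0.2301, 4/3 + sqrt(22)/3 ≈ 2.8968

f''(x) = 8 - 6*x
Second-derivative test at each critical point:
  f''(-0.2301) = 9.3808 > 0 → local minimum
  f''(2.8968) = -9.3808 < 0 → local maximum

Critical points: x = 4/3 - sqrt(22)/3 ≈ -0.2301 (local minimum); x = 4/3 + sqrt(22)/3 ≈ 2.8968 (local maximum)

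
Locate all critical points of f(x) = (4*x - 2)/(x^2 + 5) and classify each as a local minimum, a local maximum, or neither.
f'(x) = 4*(-x^2 + x + 5)/(x^4 + 10*x^2 + 25)

Solve f'(x) = 0:
  f'(x) = -4*(x^2 - x - 5)/(x^2 + 5)^2; the denominator is positive wherever f is defined, so f'(x) = 0 ⇔ -4*x^2 + 4*x + 20 = 0.
  Factor: -4*x^2 + 4*x + 20 = -4*(x^2 - x - 5); x^2 - x - 5 = 0 has no rational roots; quadratic formula: x = (1 ± √21)/2.
  ⇒ x = 1/2 - sqrt(21)/2 ≈ -1.7913, 1/2 + sqrt(21)/2 ≈ 2.7913

f''(x) = 4*(4*x^2*(2*x - 1) + (1 - 6*x)*(x^2 + 5))/(x^2 + 5)^3
Second-derivative test at each critical point:
  f''(-1.7913) = 0.2720 > 0 → local minimum
  f''(2.7913) = -0.1120 < 0 → local maximum

Critical points: x = 1/2 - sqrt(21)/2 ≈ -1.7913 (local minimum); x = 1/2 + sqrt(21)/2 ≈ 2.7913 (local maximum)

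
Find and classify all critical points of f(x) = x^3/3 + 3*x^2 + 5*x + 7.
f'(x) = x^2 + 6*x + 5

Solve f'(x) = 0:
  Factor: x^2 + 6*x + 5 = (x + 1)*(x + 5) = 0.
  ⇒ x = -5, -1

f''(x) = 2*x + 6
Second-derivative test at each critical point:
  f''(-5) = -4 < 0 → local maximum
  f''(-1) = 4 > 0 → local minimum

Critical points: x = -5 (local maximum); x = -1 (local minimum)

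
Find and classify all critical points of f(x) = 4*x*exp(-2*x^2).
f'(x) = 4*(1 - 4*x^2)*exp(-2*x^2)

Solve f'(x) = 0:
  f'(x) = (4 - 16*x^2)·exp(-2*x^2) and exp(-2*x^2) > 0 for every x, so f'(x) = 0 ⇔ 4 - 16*x^2 = 0.
  Factor: 4 - 16*x^2 = -4*(2*x - 1)*(2*x + 1) = 0.
  ⇒ x = -1/2, 1/2

f''(x) = (64*x^3 - 48*x)*exp(-2*x^2)
Second-derivative test at each critical point:
  f''(-1/2) = 9.7045 > 0 → local minimum
  f''(1/2) = -9.7045 < 0 → local maximum

Critical points: x = -1/2 (local minimum); x = 1/2 (local maximum)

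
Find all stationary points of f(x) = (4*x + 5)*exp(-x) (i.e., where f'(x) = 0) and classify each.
f'(x) = (-4*x - 1)*exp(-x)

Solve f'(x) = 0:
  f'(x) = (-4*x - 1)·exp(-x) and exp(-x) > 0 for every x, so f'(x) = 0 ⇔ -4*x - 1 = 0.
  -4*x - 1 = 0.
  ⇒ x = -1/4

f''(x) = (4*x - 3)*exp(-x)
Second-derivative test at each critical point:
  f''(-1/4) = -5.1361 < 0 → local maximum

Critical points: x = -1/4 (local maximum)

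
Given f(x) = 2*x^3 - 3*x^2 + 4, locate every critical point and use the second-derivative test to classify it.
f'(x) = 6*x*(x - 1)

Solve f'(x) = 0:
  Factor: 6*x^2 - 6*x = 6*x*(x - 1) = 0.
  ⇒ x = 0, 1

f''(x) = 12*x - 6
Second-derivative test at each critical point:
  f''(0) = -6 < 0 → local maximum
  f''(1) = 6 > 0 → local minimum

Critical points: x = 0 (local maximum); x = 1 (local minimum)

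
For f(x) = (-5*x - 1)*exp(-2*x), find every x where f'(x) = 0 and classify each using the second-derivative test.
f'(x) = (10*x - 3)*exp(-2*x)

Solve f'(x) = 0:
  f'(x) = (10*x - 3)·exp(-2*x) and exp(-2*x) > 0 for every x, so f'(x) = 0 ⇔ 10*x - 3 = 0.
  10*x - 3 = 0.
  ⇒ x = 3/10

f''(x) = 4*(4 - 5*x)*exp(-2*x)
Second-derivative test at each critical point:
  f''(3/10) = 5.4881 > 0 → local minimum

Critical points: x = 3/10 (local minimum)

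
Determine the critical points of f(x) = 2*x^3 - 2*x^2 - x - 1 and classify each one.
f'(x) = 6*x^2 - 4*x - 1

Solve f'(x) = 0:
  6*x^2 - 4*x - 1 = 0 has no rational roots; quadratic formula: x = (4 ± √40)/12.
  ⇒ x = 1/3 - sqrt(10)/6 ≈ -0.1937, 1/3 + sqrt(10)/6 ≈ 0.8604

f''(x) = 12*x - 4
Second-derivative test at each critical point:
  f''(-0.1937) = -6.3246 < 0 → local maximum
  f''(0.8604) = 6.3246 > 0 → local minimum

Critical points: x = 1/3 - sqrt(10)/6 ≈ -0.1937 (local maximum); x = 1/3 + sqrt(10)/6 ≈ 0.8604 (local minimum)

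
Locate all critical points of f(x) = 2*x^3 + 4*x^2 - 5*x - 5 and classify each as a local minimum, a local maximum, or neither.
f'(x) = 6*x^2 + 8*x - 5

Solve f'(x) = 0:
  6*x^2 + 8*x - 5 = 0 has no rational roots; quadratic formula: x = (-8 ± √184)/12.
  ⇒ x = -sqrt(46)/6 - 2/3 ≈ -1.7971, -2/3 + sqrt(46)/6 ≈ 0.4637

f''(x) = 12*x + 8
Second-derivative test at each critical point:
  f''(-1.7971) = -13.5647 < 0 → local maximum
  f''(0.4637) = 13.5647 > 0 → local minimum

Critical points: x = -sqrt(46)/6 - 2/3 ≈ -1.7971 (local maximum); x = -2/3 + sqrt(46)/6 ≈ 0.4637 (local minimum)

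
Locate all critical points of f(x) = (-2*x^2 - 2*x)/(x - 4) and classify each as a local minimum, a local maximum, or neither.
f'(x) = 2*(-x^2 + 8*x + 4)/(x^2 - 8*x + 16)

Solve f'(x) = 0:
  f'(x) = -2*(x^2 - 8*x - 4)/(x - 4)^2; the denominator is positive wherever f is defined, so f'(x) = 0 ⇔ -2*x^2 + 16*x + 8 = 0.
  Factor: -2*x^2 + 16*x + 8 = -2*(x^2 - 8*x - 4); x^2 - 8*x - 4 = 0 has no rational roots; quadratic formula: x = (8 ± √80)/2.
  ⇒ x = 4 - 2*sqrt(5) ≈ -0.4721, 4 + 2*sqrt(5) ≈ 8.4721

f''(x) = -80/(x^3 - 12*x^2 + 48*x - 64)
Second-derivative test at each critical point:
  f''(-0.4721) = 0.8944 > 0 → local minimum
  f''(8.4721) = -0.8944 < 0 → local maximum

Critical points: x = 4 - 2*sqrt(5) ≈ -0.4721 (local minimum); x = 4 + 2*sqrt(5) ≈ 8.4721 (local maximum)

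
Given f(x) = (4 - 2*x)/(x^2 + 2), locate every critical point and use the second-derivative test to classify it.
f'(x) = 2*(-x^2 + 2*x*(x - 2) - 2)/(x^2 + 2)^2

Solve f'(x) = 0:
  f'(x) = 2*(x^2 - 4*x - 2)/(x^2 + 2)^2; the denominator is positive wherever f is defined, so f'(x) = 0 ⇔ 2*x^2 - 8*x - 4 = 0.
  Factor: 2*x^2 - 8*x - 4 = 2*(x^2 - 4*x - 2); x^2 - 4*x - 2 = 0 has no rational roots; quadratic formula: x = (4 ± √24)/2.
  ⇒ x = 2 - sqrt(6) ≈ -0.4495, 2 + sqrt(6) ≈ 4.4495

f''(x) = 4*(4*x^2*(2 - x) + (3*x - 2)*(x^2 + 2))/(x^2 + 2)^3
Second-derivative test at each critical point:
  f''(-0.4495) = -2.0206 < 0 → local maximum
  f''(4.4495) = 0.0206 > 0 → local minimum

Critical points: x = 2 - sqrt(6) ≈ -0.4495 (local maximum); x = 2 + sqrt(6) ≈ 4.4495 (local minimum)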